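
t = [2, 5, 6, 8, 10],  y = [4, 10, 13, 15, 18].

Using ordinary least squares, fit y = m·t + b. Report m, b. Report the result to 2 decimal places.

Entries of MᵀM: Σt·t = 229, Σt = 31, Σ1 = 5.
And Σt·y = 436, Σy = 60.
Normal equations: [[229, 31]; [31, 5]]·[m, b]ᵀ = [436, 60]ᵀ.
det = 229·5 − 31² = 184.
m = (436·5 − 31·60)/184 = 40/23; b = (229·60 − 31·436)/184 = 28/23.

m = 1.74, b = 1.22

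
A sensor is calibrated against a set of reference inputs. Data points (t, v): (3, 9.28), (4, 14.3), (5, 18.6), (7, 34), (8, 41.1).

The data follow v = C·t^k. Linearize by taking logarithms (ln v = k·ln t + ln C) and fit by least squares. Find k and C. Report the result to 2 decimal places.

Linearized form: ln v = k·ln t + ln C. From the 5 transformed points,
Over the data: Σln t = 8.1197, Σ(ln t)² = 13.8297, Σln v = 15.0537, Σln t·ln v = 25.4293.
Normal system: [[13.8297, 8.1197]; [8.1197, 5]]·[k, ln C]ᵀ = [25.4293, 15.0537]ᵀ.
Δ = 13.8297·5 − (8.1197)² = 3.2190; k = (25.4293·5 − 8.1197·15.0537)/3.2190 = 1.52701, ln C = (13.8297·15.0537 − 8.1197·25.4293)/3.2190 = 0.53095, so C = exp(0.53095) = 1.70055.

k = 1.53, C = 1.70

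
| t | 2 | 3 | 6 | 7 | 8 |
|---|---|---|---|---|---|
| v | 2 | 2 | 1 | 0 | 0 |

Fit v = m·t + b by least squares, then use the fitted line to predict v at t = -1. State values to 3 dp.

The normal equations are: 162·m + 26·b = 16;  26·m + 5·b = 5.
Eliminating b: 5·(row 1) − 26·(row 2) gives 134·m = 5·16 − 26·5 = -50, so m = -25/67.
Then b = (5 − 26·(-25/67))/5 = 197/67.
At t = -1: v̂ = (-25/67)·(-1) + (197/67)·(1) = 222/67.

v̂ = 3.313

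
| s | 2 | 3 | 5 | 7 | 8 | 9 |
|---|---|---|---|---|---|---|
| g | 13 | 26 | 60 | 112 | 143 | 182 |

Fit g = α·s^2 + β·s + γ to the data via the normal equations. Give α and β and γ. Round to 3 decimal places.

α = 2.132, β = 0.438, γ = 4.405

The normal equations are: 13780·α + 1744·β + 232·γ = 31168;  1744·α + 232·β + 34·γ = 3970;  232·α + 34·β + 6·γ = 536.
(Σs^2·s^2 = 13780, Σs^2·s = 1744, Σs^2 = 232, Σs·s = 232, Σs = 34, Σ1 = 6, Σs^2·g = 31168, Σs·g = 3970, Σg = 536.)
Inverting the 3×3 Gram matrix, [α, β, γ]ᵀ = [258/121, 53/121, 533/121]ᵀ.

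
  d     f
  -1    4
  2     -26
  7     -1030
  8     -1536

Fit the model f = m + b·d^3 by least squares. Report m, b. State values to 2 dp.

Sums needed: Σ1 = 4, Σd^3 = 862, Σd^3·d^3 = 379858.
And Σf = -2588, Σd^3·f = -1139934.
Normal equations: [[4, 862]; [862, 379858]]·[m, b]ᵀ = [-2588, -1139934]ᵀ.
Determinant 4·379858 − 862² = 776388.
m = ((-2588)·379858 − 862·(-1139934))/776388 = -112349/194097; b = (4·(-1139934) − 862·(-2588))/776388 = -582220/194097.

m = -0.58, b = -3.00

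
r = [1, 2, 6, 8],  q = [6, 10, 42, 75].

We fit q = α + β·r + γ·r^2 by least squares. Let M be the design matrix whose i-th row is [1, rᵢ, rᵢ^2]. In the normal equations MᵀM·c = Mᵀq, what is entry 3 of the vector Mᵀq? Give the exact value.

6358

Entry 3 ↔ basis r^2, so (Mᵀq)_{3} = Σᵢ (r^2)·qᵢ = (1)·(6) + (4)·(10) + (36)·(42) + (64)·(75) = 6358.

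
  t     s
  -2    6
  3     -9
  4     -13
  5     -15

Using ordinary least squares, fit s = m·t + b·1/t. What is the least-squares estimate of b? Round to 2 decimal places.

Normal-equation sums: Σt·t = 54, Σt·1/t = 4, Σ1/t·1/t = 1669/3600.
Moment sums: Σt·s = -166, Σ1/t·s = -49/4.
det = 54·(1669/3600) − 4² = 1807/200.
m = ((-166)·(1669/3600) − 4·(-49/4))/(1807/200) = -50327/16263; b = (54·(-49/4) − 4·(-166))/(1807/200) = 500/1807.

b = 0.28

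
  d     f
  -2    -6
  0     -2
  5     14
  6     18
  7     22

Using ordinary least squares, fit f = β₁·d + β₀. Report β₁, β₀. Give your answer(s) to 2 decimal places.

β₁ = 3.13, β₀ = -0.83

Compute the Gram sums: Σd·d = 114, Σd = 16, Σ1 = 5.
And Σd·f = 344, Σf = 46.
Normal equations: [[114, 16]; [16, 5]]·[β₁, β₀]ᵀ = [344, 46]ᵀ.
Determinant 114·5 − 16² = 314.
β₁ = (344·5 − 16·46)/314 = 492/157; β₀ = (114·46 − 16·344)/314 = -130/157.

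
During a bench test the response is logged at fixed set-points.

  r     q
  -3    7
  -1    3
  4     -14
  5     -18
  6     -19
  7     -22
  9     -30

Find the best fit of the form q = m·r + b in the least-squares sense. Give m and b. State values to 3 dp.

The normal equations are: 217·m + 27·b = -708;  27·m + 7·b = -93.
Determinant 217·7 − 27² = 790.
m = ((-708)·7 − 27·(-93))/790 = -489/158; b = (217·(-93) − 27·(-708))/790 = -213/158.

m = -3.095, b = -1.348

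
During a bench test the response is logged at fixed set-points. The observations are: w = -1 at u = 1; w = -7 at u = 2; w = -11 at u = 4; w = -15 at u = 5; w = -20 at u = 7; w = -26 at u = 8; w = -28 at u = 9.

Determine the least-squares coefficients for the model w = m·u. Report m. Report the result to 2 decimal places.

Entries of AᵀA: Σu·u = 240.
Right-hand side: Σu·w = -734.
Normal equations: [[240]]·[m]ᵀ = [-734]ᵀ.
Hence m = -734 / 240 ≈ -3.05833.

m = -3.06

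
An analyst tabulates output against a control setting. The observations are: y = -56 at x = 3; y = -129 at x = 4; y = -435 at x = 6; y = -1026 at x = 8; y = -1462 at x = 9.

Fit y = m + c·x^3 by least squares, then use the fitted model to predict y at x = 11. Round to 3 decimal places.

ŷ = -2667.167

Forming AᵀA = [[5, 1548]; [1548, 845066]] and Aᵀy = [-3108, -1694838]ᵀ gives AᵀA·[m, c]ᵀ = Aᵀy.
Determinant 5·845066 − 1548² = 1829026.
m = ((-3108)·845066 − 1548·(-1694838))/1829026 = -1427952/914513; c = (5·(-1694838) − 1548·(-3108))/1829026 = -1831503/914513.
At x = 11: ŷ = (-1427952/914513)·(1) + (-1831503/914513)·(1331) = -2439158445/914513.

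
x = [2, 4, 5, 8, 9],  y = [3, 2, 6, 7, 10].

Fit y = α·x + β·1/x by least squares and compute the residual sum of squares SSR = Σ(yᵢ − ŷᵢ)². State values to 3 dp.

SSR = 7.861

Compute the Gram sums: Σx·x = 190, Σx·1/x = 5, Σ1/x·1/x = 49309/129600.
For Aᵀy: Σx·y = 190, Σ1/x·y = 1867/360.
So AᵀA·[α, β]ᵀ = Aᵀy: [[190, 5]; [5, 49309/129600]]·[α, β]ᵀ = [190, 1867/360]ᵀ.
Δ = 190·(49309/129600) − 5² = 612871/12960.
α = (190·(49309/129600) − 5·(1867/360))/(612871/12960) = 600811/612871; β = (190·(1867/360) − 5·190)/(612871/12960) = 458280/612871.
Residuals: 407851/612871, -1292072/612871, 581515/612871, -573676/612871, 670491/612871; SSR = 4817677/612871.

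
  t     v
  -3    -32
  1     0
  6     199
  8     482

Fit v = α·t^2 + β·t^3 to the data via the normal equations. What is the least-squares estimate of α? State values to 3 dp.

MᵀM·[α, β]ᵀ = Mᵀv reads: 5474·α + 40302·β = 37724;  40302·α + 309530·β = 290632.
Δ = 5474·309530 − 40302² = 70116016.
α = (37724·309530 − 40302·290632)/70116016 = -4542643/8764502; β = (5474·290632 − 40302·37724)/70116016 = 8820865/8764502.

α = -0.518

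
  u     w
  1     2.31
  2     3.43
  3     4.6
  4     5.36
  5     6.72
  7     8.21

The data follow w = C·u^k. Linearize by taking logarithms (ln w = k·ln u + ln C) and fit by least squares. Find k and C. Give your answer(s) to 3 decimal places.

k = 0.659, C = 2.243

Linearized form: ln w = k·ln u + ln C. From the 6 transformed points,
Sums: Σln u = 6.7334, Σ(ln u)² = 9.9861, Σln w = 9.2853, Σln u·ln w = 12.0214.
Normal system: [[9.9861, 6.7334]; [6.7334, 6]]·[k, ln C]ᵀ = [12.0214, 9.2853]ᵀ.
Δ = 9.9861·6 − (6.7334)² = 14.5777; k = (12.0214·6 − 6.7334·9.2853)/14.5777 = 0.65901, ln C = (9.9861·9.2853 − 6.7334·12.0214)/14.5777 = 0.80799, so C = exp(0.80799) = 2.24338.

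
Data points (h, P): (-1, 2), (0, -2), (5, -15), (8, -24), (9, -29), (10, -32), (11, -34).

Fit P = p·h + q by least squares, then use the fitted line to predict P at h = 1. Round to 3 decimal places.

Entries of MᵀM: Σh·h = 392, Σh = 42, Σ1 = 7.
For MᵀP: Σh·P = -1224, ΣP = -134.
Normal equations: [[392, 42]; [42, 7]]·[p, q]ᵀ = [-1224, -134]ᵀ.
Eliminating q: 7·(row 1) − 42·(row 2) gives 980·p = 7·(-1224) − 42·(-134) = -2940, so p = -3.
Then q = ((-134) − 42·(-3))/7 = -8/7.
At h = 1: P̂ = (-3)·(1) + (-8/7)·(1) = -29/7.

P̂ = -4.143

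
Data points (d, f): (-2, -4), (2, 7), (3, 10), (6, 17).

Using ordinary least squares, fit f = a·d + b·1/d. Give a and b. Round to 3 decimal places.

a = 2.896, b = 0.131

Sums needed: Σd·d = 53, Σd·1/d = 4, Σ1/d·1/d = 23/36.
Right-hand side: Σd·f = 154, Σ1/d·f = 35/3.
Normal equations: [[53, 4]; [4, 23/36]]·[a, b]ᵀ = [154, 35/3]ᵀ.
Δ = 53·(23/36) − 4² = 643/36.
a = (154·(23/36) − 4·(35/3))/(643/36) = 1862/643; b = (53·(35/3) − 4·154)/(643/36) = 84/643.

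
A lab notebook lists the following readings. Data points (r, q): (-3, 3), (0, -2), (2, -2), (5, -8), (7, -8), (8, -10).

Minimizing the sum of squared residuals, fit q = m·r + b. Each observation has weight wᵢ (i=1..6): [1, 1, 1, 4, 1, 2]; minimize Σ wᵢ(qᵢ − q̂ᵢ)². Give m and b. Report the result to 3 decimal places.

m = -1.169, b = -1.190

Entries of MᵀWM: Σwᵢ·r·r = 290, Σwᵢ·r = 42, Σwᵢ·1 = 10.
Right-hand side: Σwᵢ·r·q = -389, Σwᵢ·q = -61.
det = 290·10 − 42² = 1136.
m = ((-389)·10 − 42·(-61))/1136 = -83/71; b = (290·(-61) − 42·(-389))/1136 = -169/142.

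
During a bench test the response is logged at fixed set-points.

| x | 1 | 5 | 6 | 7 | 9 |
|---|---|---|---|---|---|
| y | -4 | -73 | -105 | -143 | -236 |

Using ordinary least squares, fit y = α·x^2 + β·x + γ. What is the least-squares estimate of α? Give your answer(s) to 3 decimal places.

Sums needed: Σx^2·x^2 = 10884, Σx^2·x = 1414, Σx^2 = 192, Σx·x = 192, Σx = 28, Σ1 = 5.
For Mᵀy: Σx^2·y = -31732, Σx·y = -4124, Σy = -561.
MᵀM·[α, β, γ]ᵀ = Mᵀy becomes [[10884, 1414, 192]; [1414, 192, 28]; [192, 28, 5]]·[α, β, γ]ᵀ = [-31732, -4124, -561]ᵀ.
Row-reducing yields α = -2936/1001, β = 46/143, γ = -1373/1001.

α = -2.933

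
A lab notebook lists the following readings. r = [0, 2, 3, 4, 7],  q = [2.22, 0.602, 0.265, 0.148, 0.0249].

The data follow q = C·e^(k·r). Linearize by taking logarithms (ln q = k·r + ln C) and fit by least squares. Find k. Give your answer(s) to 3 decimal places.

Linearized form: ln q = k·r + ln C. From the 5 transformed points,
Σr = 16.0000, Σ(r)² = 78.0000, Σln q = -6.6414, Σr·ln q = -38.4915.
Normal system: [[78.0000, 16.0000]; [16.0000, 5]]·[k, ln C]ᵀ = [-38.4915, -6.6414]ᵀ.
Solving (det = 134.0000): k = -0.64324, ln C = 0.73008.

k = -0.643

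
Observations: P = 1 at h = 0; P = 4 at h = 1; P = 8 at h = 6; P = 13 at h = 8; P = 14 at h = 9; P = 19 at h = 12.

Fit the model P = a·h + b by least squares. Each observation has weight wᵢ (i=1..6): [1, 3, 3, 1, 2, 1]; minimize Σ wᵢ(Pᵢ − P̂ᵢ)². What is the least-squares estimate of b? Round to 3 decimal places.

Setting ∂/∂a … = 0 gives: 481·a + 59·b = 740;  59·a + 11·b = 97.
Δ = 481·11 − 59² = 1810.
a = (740·11 − 59·97)/1810 = 2417/1810; b = (481·97 − 59·740)/1810 = 2997/1810.

b = 1.656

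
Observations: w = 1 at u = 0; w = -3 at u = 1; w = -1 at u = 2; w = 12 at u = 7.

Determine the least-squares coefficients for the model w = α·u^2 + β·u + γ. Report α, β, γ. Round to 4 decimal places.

Forming AᵀA = [[2418, 352, 54]; [352, 54, 10]; [54, 10, 4]] and Aᵀw = [581, 79, 9]ᵀ gives AᵀA·[α, β, γ]ᵀ = Aᵀw.
Inverting the 3×3 Gram matrix, [α, β, γ]ᵀ = [1065/1892, -4283/1892, 587/1892]ᵀ.

α = 0.5629, β = -2.2637, γ = 0.3103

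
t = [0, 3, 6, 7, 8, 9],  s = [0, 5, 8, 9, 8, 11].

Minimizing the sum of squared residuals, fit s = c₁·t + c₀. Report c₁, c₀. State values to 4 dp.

c₁ = 1.1043, c₀ = 0.7594

Compute the Gram sums: Σt·t = 239, Σt = 33, Σ1 = 6.
Moment sums: Σt·s = 289, Σs = 41.
Normal equations: [[239, 33]; [33, 6]]·[c₁, c₀]ᵀ = [289, 41]ᵀ.
Determinant 239·6 − 33² = 345.
c₁ = (289·6 − 33·41)/345 = 127/115; c₀ = (239·41 − 33·289)/345 = 262/345.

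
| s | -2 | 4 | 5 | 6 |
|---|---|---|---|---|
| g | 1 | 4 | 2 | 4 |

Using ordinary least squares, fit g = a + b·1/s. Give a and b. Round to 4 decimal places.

From the data, Σ1 = 4, Σ1/s = 7/60, Σ1/s·1/s = 1369/3600.
Right-hand side: Σg = 11, Σ1/s·g = 47/30.
det = 4·(1369/3600) − (7/60)² = 603/400.
a = (11·(1369/3600) − (7/60)·(47/30))/(603/400) = 14401/5427; b = (4·(47/30) − (7/60)·11)/(603/400) = 5980/1809.

a = 2.6536, b = 3.3057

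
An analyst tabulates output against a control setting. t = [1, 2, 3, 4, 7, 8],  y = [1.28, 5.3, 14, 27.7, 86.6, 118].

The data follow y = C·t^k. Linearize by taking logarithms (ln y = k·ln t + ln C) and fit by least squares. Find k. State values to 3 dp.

Let Y = ln y. Fitting Y = k·ln t + ln C by least squares:
AᵀA = [[11.7199, 7.2034]; [7.2034, 6]], rhs = [27.2614, 17.1070]ᵀ  (here Σln t = 7.2034, Σ(ln t)² = 11.7199, Σln y = 17.1070, Σln t·ln y = 27.2614).
Δ = 11.7199·6 − (7.2034)² = 18.4301; k = (27.2614·6 − 7.2034·17.1070)/18.4301 = 2.18878, ln C = (11.7199·17.1070 − 7.2034·27.2614)/18.4301 = 0.22339.

k = 2.189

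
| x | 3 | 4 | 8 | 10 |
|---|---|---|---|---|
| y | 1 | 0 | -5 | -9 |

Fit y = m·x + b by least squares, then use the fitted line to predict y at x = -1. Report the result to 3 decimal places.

With design matrix A, AᵀA = [[189, 25]; [25, 4]] and Aᵀy = [-127, -13]ᵀ.
Eliminating b: 4·(row 1) − 25·(row 2) gives 131·m = 4·(-127) − 25·(-13) = -183, so m = -183/131.
Then b = ((-13) − 25·(-183/131))/4 = 718/131.
At x = -1: ŷ = (-183/131)·(-1) + (718/131)·(1) = 901/131.

ŷ = 6.878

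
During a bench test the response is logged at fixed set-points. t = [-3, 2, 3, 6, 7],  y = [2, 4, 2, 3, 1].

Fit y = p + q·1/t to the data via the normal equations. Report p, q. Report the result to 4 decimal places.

p = 2.1089, q = 1.7979

Sums needed: Σ1 = 5, Σ1/t = 17/21, Σ1/t·1/t = 51/98.
Moment sums: Σy = 12, Σ1/t·y = 37/14.
So MᵀM·[p, q]ᵀ = Mᵀy: [[5, 17/21]; [17/21, 51/98]]·[p, q]ᵀ = [12, 37/14]ᵀ.
Δ = 5·(51/98) − (17/21)² = 1717/882.
p = (12·(51/98) − (17/21)·(37/14))/(1717/882) = 213/101; q = (5·(37/14) − (17/21)·12)/(1717/882) = 3087/1717.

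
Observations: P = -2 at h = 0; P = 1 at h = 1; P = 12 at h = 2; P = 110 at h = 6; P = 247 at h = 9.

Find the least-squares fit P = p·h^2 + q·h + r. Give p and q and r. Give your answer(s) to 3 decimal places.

p = 2.985, q = 0.815, r = -2.163

Normal-equation sums: Σh^2·h^2 = 7874, Σh^2·h = 954, Σh^2 = 122, Σh·h = 122, Σh = 18, Σ1 = 5.
Right-hand side: Σh^2·P = 24016, Σh·P = 2908, ΣP = 368.
So XᵀX·[p, q, r]ᵀ = XᵀP: [[7874, 954, 122]; [954, 122, 18]; [122, 18, 5]]·[p, q, r]ᵀ = [24016, 2908, 368]ᵀ.
Solving the 3×3 system (Gaussian elimination) gives p = 197/66, q = 233/286, r = -928/429.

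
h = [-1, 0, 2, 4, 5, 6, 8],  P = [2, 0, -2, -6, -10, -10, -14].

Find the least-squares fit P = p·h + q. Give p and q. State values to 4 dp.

p = -1.8027, q = 0.4664

Setting ∂/∂p … = 0 gives: 146·p + 24·q = -252;  24·p + 7·q = -40.
(Σh·h = 146, Σh = 24, Σ1 = 7, Σh·P = -252, ΣP = -40.)
Eliminating q: 7·(row 1) − 24·(row 2) gives 446·p = 7·(-252) − 24·(-40) = -804, so p = -402/223.
Then q = ((-40) − 24·(-402/223))/7 = 104/223.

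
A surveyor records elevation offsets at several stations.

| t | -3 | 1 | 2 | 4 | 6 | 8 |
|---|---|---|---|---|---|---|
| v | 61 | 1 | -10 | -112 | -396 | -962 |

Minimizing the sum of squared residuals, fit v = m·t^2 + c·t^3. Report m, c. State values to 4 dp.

m = 0.9642, c = -1.9983

The normal equations are: 5746·m + 41358·c = -77106;  41358·m + 313690·c = -586974.
Eliminating c: 313690·(row 1) − 41358·(row 2) gives 91978576·m = 313690·(-77106) − 41358·(-586974) = 88689552, so m = 5543097/5748661.
Then c = ((-586974) − 41358·(5543097/5748661))/313690 = -11487666/5748661.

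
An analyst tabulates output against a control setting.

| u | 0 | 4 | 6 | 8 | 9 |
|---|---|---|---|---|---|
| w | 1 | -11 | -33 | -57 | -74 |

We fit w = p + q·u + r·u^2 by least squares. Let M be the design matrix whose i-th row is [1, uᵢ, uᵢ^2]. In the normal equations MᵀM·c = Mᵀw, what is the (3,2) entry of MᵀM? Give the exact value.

Row 3 ↔ basis u^2, column 2 ↔ basis u, so (MᵀM)_{3,2} = Σᵢ (u^2)·(u) = (0)·(0) + (16)·(4) + (36)·(6) + (64)·(8) + (81)·(9) = 1521.

1521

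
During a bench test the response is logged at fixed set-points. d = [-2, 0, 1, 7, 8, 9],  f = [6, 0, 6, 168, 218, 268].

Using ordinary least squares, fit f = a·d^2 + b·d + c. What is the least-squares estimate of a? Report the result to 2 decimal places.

Forming AᵀA = [[13075, 1577, 199]; [1577, 199, 23]; [199, 23, 6]] and Aᵀf = [43922, 5326, 666]ᵀ gives AᵀA·[a, b, c]ᵀ = Aᵀf.
Inverting the 3×3 Gram matrix, [a, b, c]ᵀ = [8107/2738, 44753/13690, 49/185]ᵀ.

a = 2.96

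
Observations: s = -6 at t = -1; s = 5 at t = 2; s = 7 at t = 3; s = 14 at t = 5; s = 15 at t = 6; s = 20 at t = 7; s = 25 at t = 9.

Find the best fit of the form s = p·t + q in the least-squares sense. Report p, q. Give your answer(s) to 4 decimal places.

MᵀM·[p, q]ᵀ = Mᵀs reads: 205·p + 31·q = 562;  31·p + 7·q = 80.
(Σt·t = 205, Σt = 31, Σ1 = 7, Σt·s = 562, Σs = 80.)
Δ = 205·7 − 31² = 474.
p = (562·7 − 31·80)/474 = 727/237; q = (205·80 − 31·562)/474 = -511/237.

p = 3.0675, q = -2.1561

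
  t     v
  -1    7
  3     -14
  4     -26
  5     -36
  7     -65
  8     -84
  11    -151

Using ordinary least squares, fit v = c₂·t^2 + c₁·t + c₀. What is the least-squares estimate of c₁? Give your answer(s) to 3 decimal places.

c₁ = -3.182

The normal equations are: 22101·c₂ + 2401·c₁ + 285·c₀ = -28267;  2401·c₂ + 285·c₁ + 37·c₀ = -3121;  285·c₂ + 37·c₁ + 7·c₀ = -369.
Solving the 3×3 system (Gaussian elimination) gives c₂ = -240067/242396, c₁ = -771395/242396, c₀ = 48809/11018.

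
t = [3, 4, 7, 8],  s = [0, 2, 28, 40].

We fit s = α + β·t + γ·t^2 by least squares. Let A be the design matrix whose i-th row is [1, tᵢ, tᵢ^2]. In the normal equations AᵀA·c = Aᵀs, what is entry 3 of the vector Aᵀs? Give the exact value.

Entry 3 ↔ basis t^2, so (Aᵀs)_{3} = Σᵢ (t^2)·sᵢ = (9)·(0) + (16)·(2) + (49)·(28) + (64)·(40) = 3964.

3964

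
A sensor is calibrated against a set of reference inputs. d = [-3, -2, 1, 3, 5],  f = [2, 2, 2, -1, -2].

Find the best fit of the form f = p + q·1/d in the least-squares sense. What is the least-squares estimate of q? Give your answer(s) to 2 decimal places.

q = -0.58

From the data, Σ1 = 5, Σ1/d = 7/10, Σ1/d·1/d = 1361/900.
Right-hand side: Σf = 3, Σ1/d·f = -2/5.
det = 5·(1361/900) − (7/10)² = 1591/225.
p = (3·(1361/900) − (7/10)·(-2/5))/(1591/225) = 4335/6364; q = (5·(-2/5) − (7/10)·3)/(1591/225) = -1845/3182.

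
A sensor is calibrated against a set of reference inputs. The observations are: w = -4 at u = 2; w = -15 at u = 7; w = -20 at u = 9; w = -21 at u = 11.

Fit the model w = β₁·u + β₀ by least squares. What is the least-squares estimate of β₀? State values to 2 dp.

Sums needed: Σu·u = 255, Σu = 29, Σ1 = 4.
For Xᵀw: Σu·w = -524, Σw = -60.
Normal equations: [[255, 29]; [29, 4]]·[β₁, β₀]ᵀ = [-524, -60]ᵀ.
det = 255·4 − 29² = 179.
β₁ = ((-524)·4 − 29·(-60))/179 = -356/179; β₀ = (255·(-60) − 29·(-524))/179 = -104/179.

β₀ = -0.58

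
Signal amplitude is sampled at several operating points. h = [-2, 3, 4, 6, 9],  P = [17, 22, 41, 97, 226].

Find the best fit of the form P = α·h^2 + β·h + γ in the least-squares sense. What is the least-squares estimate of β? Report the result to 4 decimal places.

β = -2.0000

Sums needed: Σh^2·h^2 = 8210, Σh^2·h = 1028, Σh^2 = 146, Σh·h = 146, Σh = 20, Σ1 = 5.
And Σh^2·P = 22720, Σh·P = 2812, ΣP = 403.
Inverting the 3×3 Gram matrix, [α, β, γ]ᵀ = [3, -2, 1]ᵀ.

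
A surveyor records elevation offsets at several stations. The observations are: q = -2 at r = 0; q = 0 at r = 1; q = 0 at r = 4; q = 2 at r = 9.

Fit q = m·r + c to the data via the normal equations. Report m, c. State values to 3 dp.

m = 0.367, c = -1.286

Entries of XᵀX: Σr·r = 98, Σr = 14, Σ1 = 4.
And Σr·q = 18, Σq = 0.
Normal equations: [[98, 14]; [14, 4]]·[m, c]ᵀ = [18, 0]ᵀ.
Determinant 98·4 − 14² = 196.
m = (18·4 − 14·0)/196 = 18/49; c = (98·0 − 14·18)/196 = -9/7.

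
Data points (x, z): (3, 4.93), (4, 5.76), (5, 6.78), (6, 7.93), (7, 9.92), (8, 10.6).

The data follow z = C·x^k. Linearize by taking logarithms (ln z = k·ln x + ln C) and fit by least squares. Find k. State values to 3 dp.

k = 0.816

With ln zᵢ as the transformed response and ln xᵢ as the regressor:
Sums: Σln x = 9.9115, Σ(ln x)² = 17.0401, Σln z = 11.9863, Σln x·ln z = 20.3448.
Normal system: [[17.0401, 9.9115]; [9.9115, 6]]·[k, ln C]ᵀ = [20.3448, 11.9863]ᵀ.
Slope k = (n·Σln x·ln z − Σln x·Σln z)/(n·Σ(ln x)² − (Σln x)²) = (6·20.3448 − 9.9115·11.9863)/4.0036 = 0.81595; ln C = (Σln z − k·Σln x)/n = 0.64984.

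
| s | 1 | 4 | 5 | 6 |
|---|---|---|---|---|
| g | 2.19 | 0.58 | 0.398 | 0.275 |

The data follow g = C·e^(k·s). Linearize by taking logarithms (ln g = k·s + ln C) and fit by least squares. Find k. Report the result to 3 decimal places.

Taking logs, ln g = k·s + ln C, so regress ln g on s.
AᵀA = [[78.0000, 16.0000]; [16.0000, 4]], rhs = [-13.7474, -1.9731]ᵀ  (here Σs = 16.0000, Σ(s)² = 78.0000, Σln g = -1.9731, Σs·ln g = -13.7474).
Δ = 78.0000·4 − (16.0000)² = 56.0000; k = (-13.7474·4 − 16.0000·-1.9731)/56.0000 = -0.41821, ln C = (78.0000·-1.9731 − 16.0000·-13.7474)/56.0000 = 1.17957.

k = -0.418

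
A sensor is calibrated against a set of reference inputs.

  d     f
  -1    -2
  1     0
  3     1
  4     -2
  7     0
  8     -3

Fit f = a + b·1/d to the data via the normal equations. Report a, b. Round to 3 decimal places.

From the data, Σ1 = 6, Σ1/d = 143/168, Σ1/d·1/d = 62365/28224.
And Σf = -6, Σ1/d·f = 35/24.
Normal equations: [[6, 143/168]; [143/168, 62365/28224]]·[a, b]ᵀ = [-6, 35/24]ᵀ.
Determinant 6·(62365/28224) − (143/168)² = 353741/28224.
a = ((-6)·(62365/28224) − (143/168)·(35/24))/(353741/28224) = -409225/353741; b = (6·(35/24) − (143/168)·(-6))/(353741/28224) = 391104/353741.

a = -1.157, b = 1.106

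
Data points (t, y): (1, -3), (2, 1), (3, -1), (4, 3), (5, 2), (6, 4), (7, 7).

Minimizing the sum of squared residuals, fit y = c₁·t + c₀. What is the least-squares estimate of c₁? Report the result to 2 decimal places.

c₁ = 1.39

Entries of AᵀA: Σt·t = 140, Σt = 28, Σ1 = 7.
And Σt·y = 91, Σy = 13.
AᵀA·[c₁, c₀]ᵀ = Aᵀy becomes [[140, 28]; [28, 7]]·[c₁, c₀]ᵀ = [91, 13]ᵀ.
Eliminating c₀: 7·(row 1) − 28·(row 2) gives 196·c₁ = 7·91 − 28·13 = 273, so c₁ = 39/28.
Then c₀ = (13 − 28·(39/28))/7 = -26/7.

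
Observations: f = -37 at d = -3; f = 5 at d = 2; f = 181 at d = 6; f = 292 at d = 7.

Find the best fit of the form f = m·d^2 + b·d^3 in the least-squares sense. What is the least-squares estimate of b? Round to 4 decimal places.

Entries of AᵀA: Σd^2·d^2 = 3794, Σd^2·d^3 = 24372, Σd^3·d^3 = 165098.
For Aᵀf: Σd^2·f = 20511, Σd^3·f = 140291.
Normal equations: [[3794, 24372]; [24372, 165098]]·[m, b]ᵀ = [20511, 140291]ᵀ.
Δ = 3794·165098 − 24372² = 32387428.
m = (20511·165098 − 24372·140291)/32387428 = -16423587/16193714; b = (3794·140291 − 24372·20511)/32387428 = 16184981/16193714.

b = 0.9995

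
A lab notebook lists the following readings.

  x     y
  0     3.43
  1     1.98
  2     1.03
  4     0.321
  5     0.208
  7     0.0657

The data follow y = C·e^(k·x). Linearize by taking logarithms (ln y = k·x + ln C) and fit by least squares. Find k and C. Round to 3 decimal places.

With ln yᵢ as the transformed response and xᵢ as the regressor:
Σx = 19.0000, Σ(x)² = 95.0000, Σln y = -3.4840, Σx·ln y = -30.7127.
Normal system: [[95.0000, 19.0000]; [19.0000, 6]]·[k, ln C]ᵀ = [-30.7127, -3.4840]ᵀ.
Slope k = (n·Σx·ln y − Σx·Σln y)/(n·Σ(x)² − (Σx)²) = (6·-30.7127 − 19.0000·-3.4840)/209.0000 = -0.56498; ln C = (Σln y − k·Σx)/n = 1.20844, so C = exp(1.20844) = 3.34826.

k = -0.565, C = 3.348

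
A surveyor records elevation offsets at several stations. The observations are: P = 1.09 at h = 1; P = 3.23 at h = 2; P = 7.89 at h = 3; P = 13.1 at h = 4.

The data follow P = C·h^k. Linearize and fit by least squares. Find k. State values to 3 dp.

Let Y = ln P. Fitting Y = k·ln h + ln C by least squares:
Σln h = 3.1781, Σ(ln h)² = 3.6092, Σln P = 5.8969, Σln h·ln P = 6.6484.
Equations: 3.6092·k + 3.1781·ln C = 6.6484;  3.1781·k + 4·ln C = 5.8969.
Solving (det = 4.3368): k = 1.81077, ln C = 0.03554.

k = 1.811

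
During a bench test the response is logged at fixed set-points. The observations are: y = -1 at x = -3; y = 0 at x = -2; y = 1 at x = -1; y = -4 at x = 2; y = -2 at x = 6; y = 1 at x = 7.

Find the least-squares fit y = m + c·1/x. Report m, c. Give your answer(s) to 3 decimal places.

Entries of AᵀA: Σ1 = 6, Σ1/x = -43/42, Σ1/x·1/x = 2927/1764.
Right-hand side: Σy = -5, Σ1/x·y = -20/7.
Determinant 6·(2927/1764) − (-43/42)² = 15713/1764.
m = ((-5)·(2927/1764) − (-43/42)·(-20/7))/(15713/1764) = -19795/15713; c = (6·(-20/7) − (-43/42)·(-5))/(15713/1764) = -39270/15713.

m = -1.260, c = -2.499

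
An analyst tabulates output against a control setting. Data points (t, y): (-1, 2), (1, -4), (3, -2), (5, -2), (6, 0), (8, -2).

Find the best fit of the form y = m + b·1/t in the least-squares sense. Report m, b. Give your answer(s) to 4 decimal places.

From the data, Σ1 = 6, Σ1/t = 33/40, Σ1/t·1/t = 31601/14400.
Moment sums: Σy = -8, Σ1/t·y = -439/60.
So XᵀX·[m, b]ᵀ = Xᵀy: [[6, 33/40]; [33/40, 31601/14400]]·[m, b]ᵀ = [-8, -439/60]ᵀ.
Δ = 6·(31601/14400) − (33/40)² = 11987/960.
m = ((-8)·(31601/14400) − (33/40)·(-439/60))/(11987/960) = -165886/179805; b = (6·(-439/60) − (33/40)·(-8))/(11987/960) = -35808/11987.

m = -0.9226, b = -2.9872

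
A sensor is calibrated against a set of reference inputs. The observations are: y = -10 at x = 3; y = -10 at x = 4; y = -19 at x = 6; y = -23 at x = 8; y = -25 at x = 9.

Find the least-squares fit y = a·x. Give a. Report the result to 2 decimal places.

a = -2.88

With design matrix A, AᵀA = [[206]] and Aᵀy = [-593]ᵀ.
Hence a = -593 / 206 ≈ -2.87864.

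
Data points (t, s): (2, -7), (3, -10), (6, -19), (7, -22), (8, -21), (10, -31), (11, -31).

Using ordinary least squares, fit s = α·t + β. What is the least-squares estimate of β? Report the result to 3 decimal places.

The normal equations are: 383·α + 47·β = -1131;  47·α + 7·β = -141.
(Σt·t = 383, Σt = 47, Σ1 = 7, Σt·s = -1131, Σs = -141.)
Eliminating β: 7·(row 1) − 47·(row 2) gives 472·α = 7·(-1131) − 47·(-141) = -1290, so α = -645/236.
Then β = ((-141) − 47·(-645/236))/7 = -423/236.

β = -1.792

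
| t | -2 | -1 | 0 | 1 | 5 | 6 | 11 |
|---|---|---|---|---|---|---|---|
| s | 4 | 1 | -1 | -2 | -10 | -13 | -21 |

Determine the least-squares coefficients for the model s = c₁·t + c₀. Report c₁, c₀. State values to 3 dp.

c₁ = -1.910, c₀ = -0.541

Sums needed: Σt·t = 188, Σt = 20, Σ1 = 7.
For Xᵀs: Σt·s = -370, Σs = -42.
Normal equations: [[188, 20]; [20, 7]]·[c₁, c₀]ᵀ = [-370, -42]ᵀ.
Determinant 188·7 − 20² = 916.
c₁ = ((-370)·7 − 20·(-42))/916 = -875/458; c₀ = (188·(-42) − 20·(-370))/916 = -124/229.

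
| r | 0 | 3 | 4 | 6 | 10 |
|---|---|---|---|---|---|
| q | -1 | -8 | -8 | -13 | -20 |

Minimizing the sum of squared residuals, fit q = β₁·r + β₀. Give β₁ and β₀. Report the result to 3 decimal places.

β₁ = -1.884, β₀ = -1.333

Compute the Gram sums: Σr·r = 161, Σr = 23, Σ1 = 5.
For Xᵀq: Σr·q = -334, Σq = -50.
det = 161·5 − 23² = 276.
β₁ = ((-334)·5 − 23·(-50))/276 = -130/69; β₀ = (161·(-50) − 23·(-334))/276 = -4/3.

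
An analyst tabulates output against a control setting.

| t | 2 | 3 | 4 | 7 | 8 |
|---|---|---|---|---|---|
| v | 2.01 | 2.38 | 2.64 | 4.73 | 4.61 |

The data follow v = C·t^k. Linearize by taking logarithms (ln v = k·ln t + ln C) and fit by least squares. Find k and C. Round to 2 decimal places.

k = 0.66, C = 1.18

Let Y = ln v. Fitting Y = k·ln t + ln C by least squares:
AᵀA = [[11.7199, 7.2034]; [7.2034, 5]], rhs = [8.9840, 5.6182]ᵀ  (here Σln t = 7.2034, Σ(ln t)² = 11.7199, Σln v = 5.6182, Σln t·ln v = 8.9840).
Slope k = (n·Σln t·ln v − Σln t·Σln v)/(n·Σ(ln t)² − (Σln t)²) = (5·8.9840 − 7.2034·5.6182)/6.7102 = 0.66315; ln C = (Σln v − k·Σln t)/n = 0.16825, so C = exp(0.16825) = 1.18323.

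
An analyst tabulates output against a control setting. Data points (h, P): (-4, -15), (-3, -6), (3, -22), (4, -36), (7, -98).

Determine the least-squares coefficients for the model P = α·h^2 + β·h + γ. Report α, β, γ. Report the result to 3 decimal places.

α = -1.638, β = -2.639, γ = 0.726

Entries of AᵀA: Σh^2·h^2 = 3075, Σh^2·h = 343, Σh^2 = 99, Σh·h = 99, Σh = 7, Σ1 = 5.
And Σh^2·P = -5870, Σh·P = -818, ΣP = -177.
Normal equations: [[3075, 343, 99]; [343, 99, 7]; [99, 7, 5]]·[α, β, γ]ᵀ = [-5870, -818, -177]ᵀ.
Row-reducing yields α = -29514/18019, β = -95107/36038, γ = 707/974.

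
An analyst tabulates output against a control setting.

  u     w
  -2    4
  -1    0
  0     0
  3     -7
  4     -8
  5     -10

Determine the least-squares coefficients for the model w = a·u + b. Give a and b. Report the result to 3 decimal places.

Setting ∂/∂a … = 0 gives: 55·a + 9·b = -111;  9·a + 6·b = -21.
(Σu·u = 55, Σu = 9, Σ1 = 6, Σu·w = -111, Σw = -21.)
Δ = 55·6 − 9² = 249.
a = ((-111)·6 − 9·(-21))/249 = -159/83; b = (55·(-21) − 9·(-111))/249 = -52/83.

a = -1.916, b = -0.627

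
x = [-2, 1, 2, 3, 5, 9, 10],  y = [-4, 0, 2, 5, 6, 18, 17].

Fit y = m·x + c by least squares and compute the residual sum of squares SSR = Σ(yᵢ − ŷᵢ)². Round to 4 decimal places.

From the data, Σx·x = 224, Σx = 28, Σ1 = 7.
Right-hand side: Σx·y = 389, Σy = 44.
det = 224·7 − 28² = 784.
m = (389·7 − 28·44)/784 = 213/112; c = (224·44 − 28·389)/784 = -37/28.
Residuals: 9/8, -65/112, -27/56, 69/112, -35/16, 247/112, -39/56; SSR = 1383/112.

SSR = 12.3482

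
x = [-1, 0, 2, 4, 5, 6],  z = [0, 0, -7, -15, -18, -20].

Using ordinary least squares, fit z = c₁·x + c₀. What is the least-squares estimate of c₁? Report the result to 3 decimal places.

Normal-equation sums: Σx·x = 82, Σx = 16, Σ1 = 6.
For Aᵀz: Σx·z = -284, Σz = -60.
det = 82·6 − 16² = 236.
c₁ = ((-284)·6 − 16·(-60))/236 = -186/59; c₀ = (82·(-60) − 16·(-284))/236 = -94/59.

c₁ = -3.153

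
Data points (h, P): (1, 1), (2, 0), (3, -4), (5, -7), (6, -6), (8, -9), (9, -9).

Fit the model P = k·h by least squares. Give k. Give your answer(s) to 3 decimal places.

Compute the Gram sums: Σh·h = 220.
And Σh·P = -235.
Normal equations: [[220]]·[k]ᵀ = [-235]ᵀ.
k = (-235)/220 = -1.06818.

k = -1.068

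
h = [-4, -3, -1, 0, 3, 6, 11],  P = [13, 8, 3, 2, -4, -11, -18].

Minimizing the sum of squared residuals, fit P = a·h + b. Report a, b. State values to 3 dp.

The normal system AᵀA·[a, b]ᵀ = AᵀP is [[192, 12]; [12, 7]]·[a, b]ᵀ = [-355, -7]ᵀ.
Eliminating b: 7·(row 1) − 12·(row 2) gives 1200·a = 7·(-355) − 12·(-7) = -2401, so a = -2401/1200.
Then b = ((-7) − 12·(-2401/1200))/7 = 243/100.

a = -2.001, b = 2.430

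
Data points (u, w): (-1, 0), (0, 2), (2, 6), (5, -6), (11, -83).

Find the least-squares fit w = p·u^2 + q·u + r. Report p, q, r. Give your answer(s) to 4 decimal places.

p = -0.9957, q = 3.1109, r = 3.2937

The normal equations are: 15283·p + 1463·q + 151·r = -10169;  1463·p + 151·q + 17·r = -931;  151·p + 17·q + 5·r = -81.
(Σu^2·u^2 = 15283, Σu^2·u = 1463, Σu^2 = 151, Σu·u = 151, Σu = 17, Σ1 = 5, Σu^2·w = -10169, Σu·w = -931, Σw = -81.)
Row-reducing yields p = -13501/13559, q = 42181/13559, r = 44659/13559.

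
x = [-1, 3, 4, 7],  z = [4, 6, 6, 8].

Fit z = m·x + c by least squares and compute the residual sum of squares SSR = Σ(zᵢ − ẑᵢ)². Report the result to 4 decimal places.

Sums needed: Σx·x = 75, Σx = 13, Σ1 = 4.
For Aᵀz: Σx·z = 94, Σz = 24.
Normal equations: [[75, 13]; [13, 4]]·[m, c]ᵀ = [94, 24]ᵀ.
Eliminating c: 4·(row 1) − 13·(row 2) gives 131·m = 4·94 − 13·24 = 64, so m = 64/131.
Then c = (24 − 13·(64/131))/4 = 578/131.
Residuals: 10/131, 16/131, -48/131, 22/131; SSR = 24/131.

SSR = 0.1832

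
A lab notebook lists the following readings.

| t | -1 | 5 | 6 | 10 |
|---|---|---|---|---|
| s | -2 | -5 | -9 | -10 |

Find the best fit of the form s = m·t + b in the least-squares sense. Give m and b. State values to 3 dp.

Normal-equation sums: Σt·t = 162, Σt = 20, Σ1 = 4.
And Σt·s = -177, Σs = -26.
Δ = 162·4 − 20² = 248.
m = ((-177)·4 − 20·(-26))/248 = -47/62; b = (162·(-26) − 20·(-177))/248 = -84/31.

m = -0.758, b = -2.710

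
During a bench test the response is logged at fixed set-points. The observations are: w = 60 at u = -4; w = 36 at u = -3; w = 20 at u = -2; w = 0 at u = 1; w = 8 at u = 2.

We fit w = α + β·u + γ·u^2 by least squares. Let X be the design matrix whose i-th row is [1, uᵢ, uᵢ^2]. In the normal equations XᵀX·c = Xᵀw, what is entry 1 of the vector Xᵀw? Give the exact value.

Entry 1 ↔ basis 1, so (Xᵀw)_{1} = Σᵢ wᵢ = (1)·(60) + (1)·(36) + (1)·(20) + (1)·(0) + (1)·(8) = 124.

124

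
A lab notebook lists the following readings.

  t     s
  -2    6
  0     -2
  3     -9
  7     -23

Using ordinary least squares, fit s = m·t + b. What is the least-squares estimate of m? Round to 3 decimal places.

m = -3.130

The normal system XᵀX·[m, b]ᵀ = Xᵀs is [[62, 8]; [8, 4]]·[m, b]ᵀ = [-200, -28]ᵀ.
Eliminating b: 4·(row 1) − 8·(row 2) gives 184·m = 4·(-200) − 8·(-28) = -576, so m = -72/23.
Then b = ((-28) − 8·(-72/23))/4 = -17/23.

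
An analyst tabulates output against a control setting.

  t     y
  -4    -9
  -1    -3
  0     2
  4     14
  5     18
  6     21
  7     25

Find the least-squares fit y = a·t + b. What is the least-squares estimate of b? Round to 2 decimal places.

b = 2.05

The normal equations are: 143·a + 17·b = 486;  17·a + 7·b = 68.
(Σt·t = 143, Σt = 17, Σ1 = 7, Σt·y = 486, Σy = 68.)
Eliminating b: 7·(row 1) − 17·(row 2) gives 712·a = 7·486 − 17·68 = 2246, so a = 1123/356.
Then b = (68 − 17·(1123/356))/7 = 731/356.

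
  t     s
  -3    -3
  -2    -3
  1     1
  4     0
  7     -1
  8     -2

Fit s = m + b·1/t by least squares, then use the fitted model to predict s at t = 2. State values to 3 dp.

ŝ = -0.210

Compute the Gram sums: Σ1 = 6, Σ1/t = 115/168, Σ1/t·1/t = 41197/28224.
And Σs = -8, Σ1/t·s = 87/28.
Determinant 6·(41197/28224) − (115/168)² = 233957/28224.
m = ((-8)·(41197/28224) − (115/168)·(87/28))/(233957/28224) = -389606/233957; b = (6·(87/28) − (115/168)·(-8))/(233957/28224) = 680736/233957.
At t = 2: ŝ = (-389606/233957)·(1) + (680736/233957)·(1/2) = -49238/233957.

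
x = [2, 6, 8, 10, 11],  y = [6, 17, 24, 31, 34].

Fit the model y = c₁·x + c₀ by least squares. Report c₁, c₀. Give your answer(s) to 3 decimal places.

c₁ = 3.148, c₀ = -0.898

Compute the Gram sums: Σx·x = 325, Σx = 37, Σ1 = 5.
Right-hand side: Σx·y = 990, Σy = 112.
Eliminating c₀: 5·(row 1) − 37·(row 2) gives 256·c₁ = 5·990 − 37·112 = 806, so c₁ = 403/128.
Then c₀ = (112 − 37·(403/128))/5 = -115/128.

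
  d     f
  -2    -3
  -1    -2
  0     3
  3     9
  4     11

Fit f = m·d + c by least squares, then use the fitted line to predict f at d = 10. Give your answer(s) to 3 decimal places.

Entries of XᵀX: Σd·d = 30, Σd = 4, Σ1 = 5.
For Xᵀf: Σd·f = 79, Σf = 18.
XᵀX·[m, c]ᵀ = Xᵀf becomes [[30, 4]; [4, 5]]·[m, c]ᵀ = [79, 18]ᵀ.
det = 30·5 − 4² = 134.
m = (79·5 − 4·18)/134 = 323/134; c = (30·18 − 4·79)/134 = 112/67.
At d = 10: f̂ = (323/134)·(10) + (112/67)·(1) = 1727/67.

f̂ = 25.776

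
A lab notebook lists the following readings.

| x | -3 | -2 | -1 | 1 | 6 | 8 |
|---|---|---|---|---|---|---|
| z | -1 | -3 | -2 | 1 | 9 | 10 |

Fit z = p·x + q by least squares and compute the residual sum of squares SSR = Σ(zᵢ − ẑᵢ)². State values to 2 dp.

SSR = 9.39

Normal-equation sums: Σx·x = 115, Σx = 9, Σ1 = 6.
Moment sums: Σx·z = 146, Σz = 14.
Normal equations: [[115, 9]; [9, 6]]·[p, q]ᵀ = [146, 14]ᵀ.
Δ = 115·6 − 9² = 609.
p = (146·6 − 9·14)/609 = 250/203; q = (115·14 − 9·146)/609 = 296/609.
Residuals: 1345/609, -89/87, -764/609, -437/609, 685/609, -206/609; SSR = 5720/609.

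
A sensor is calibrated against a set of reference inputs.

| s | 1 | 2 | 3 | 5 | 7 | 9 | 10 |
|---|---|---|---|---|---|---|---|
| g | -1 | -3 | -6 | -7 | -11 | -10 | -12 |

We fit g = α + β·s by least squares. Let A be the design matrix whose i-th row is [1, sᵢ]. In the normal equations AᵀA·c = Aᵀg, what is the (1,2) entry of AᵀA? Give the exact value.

37

Row 1 ↔ basis 1, column 2 ↔ basis s, so (AᵀA)_{1,2} = Σᵢ s = (1)·(1) + (1)·(2) + (1)·(3) + (1)·(5) + (1)·(7) + (1)·(9) + (1)·(10) = 37.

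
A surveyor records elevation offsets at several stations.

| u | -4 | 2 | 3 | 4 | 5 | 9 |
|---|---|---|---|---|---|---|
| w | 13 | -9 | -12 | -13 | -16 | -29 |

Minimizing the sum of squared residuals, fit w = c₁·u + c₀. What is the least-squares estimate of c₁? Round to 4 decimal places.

c₁ = -3.1927

The normal system XᵀX·[c₁, c₀]ᵀ = Xᵀw is [[151, 19]; [19, 6]]·[c₁, c₀]ᵀ = [-499, -66]ᵀ.
Δ = 151·6 − 19² = 545.
c₁ = ((-499)·6 − 19·(-66))/545 = -348/109; c₀ = (151·(-66) − 19·(-499))/545 = -97/109.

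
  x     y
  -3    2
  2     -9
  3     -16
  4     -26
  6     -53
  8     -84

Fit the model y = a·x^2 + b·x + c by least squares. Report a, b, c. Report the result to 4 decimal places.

Normal-equation sums: Σx^2·x^2 = 5826, Σx^2·x = 800, Σx^2 = 138, Σx·x = 138, Σx = 20, Σ1 = 6.
For Aᵀy: Σx^2·y = -7862, Σx·y = -1166, Σy = -186.
AᵀA·[a, b, c]ᵀ = Aᵀy becomes [[5826, 800, 138]; [800, 138, 20]; [138, 20, 6]]·[a, b, c]ᵀ = [-7862, -1166, -186]ᵀ.
Row-reducing yields a = -26257/27591, b = -1687/541, c = 35380/27591.

a = -0.9517, b = -3.1183, c = 1.2823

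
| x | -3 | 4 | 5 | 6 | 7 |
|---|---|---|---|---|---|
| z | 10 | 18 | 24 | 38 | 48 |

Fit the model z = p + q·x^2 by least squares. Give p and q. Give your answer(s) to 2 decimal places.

AᵀA·[p, q]ᵀ = Aᵀz reads: 5·p + 135·q = 138;  135·p + 4659·q = 4698.
(Σ1 = 5, Σx^2 = 135, Σx^2·x^2 = 4659, Σz = 138, Σx^2·z = 4698.)
Eliminating q: 4659·(row 1) − 135·(row 2) gives 5070·p = 4659·138 − 135·4698 = 8712, so p = 1452/845.
Then q = (4698 − 135·(1452/845))/4659 = 162/169.

p = 1.72, q = 0.96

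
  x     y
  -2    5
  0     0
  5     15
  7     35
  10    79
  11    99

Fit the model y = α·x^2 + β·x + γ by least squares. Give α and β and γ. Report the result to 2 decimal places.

α = 0.96, β = -1.53, γ = -1.15

Compute the Gram sums: Σx^2·x^2 = 27683, Σx^2·x = 2791, Σx^2 = 299, Σx·x = 299, Σx = 31, Σ1 = 6.
And Σx^2·y = 21989, Σx·y = 2189, Σy = 233.
Normal equations: [[27683, 2791, 299]; [2791, 299, 31]; [299, 31, 6]]·[α, β, γ]ᵀ = [21989, 2189, 233]ᵀ.
Solving the 3×3 system (Gaussian elimination) gives α = 319661/332628, β = -508933/332628, γ = -31936/27719.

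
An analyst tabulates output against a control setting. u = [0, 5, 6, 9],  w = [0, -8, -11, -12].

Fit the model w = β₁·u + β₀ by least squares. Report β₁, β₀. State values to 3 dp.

β₁ = -1.405, β₀ = -0.726

With design matrix A, AᵀA = [[142, 20]; [20, 4]] and Aᵀw = [-214, -31]ᵀ.
Determinant 142·4 − 20² = 168.
β₁ = ((-214)·4 − 20·(-31))/168 = -59/42; β₀ = (142·(-31) − 20·(-214))/168 = -61/84.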